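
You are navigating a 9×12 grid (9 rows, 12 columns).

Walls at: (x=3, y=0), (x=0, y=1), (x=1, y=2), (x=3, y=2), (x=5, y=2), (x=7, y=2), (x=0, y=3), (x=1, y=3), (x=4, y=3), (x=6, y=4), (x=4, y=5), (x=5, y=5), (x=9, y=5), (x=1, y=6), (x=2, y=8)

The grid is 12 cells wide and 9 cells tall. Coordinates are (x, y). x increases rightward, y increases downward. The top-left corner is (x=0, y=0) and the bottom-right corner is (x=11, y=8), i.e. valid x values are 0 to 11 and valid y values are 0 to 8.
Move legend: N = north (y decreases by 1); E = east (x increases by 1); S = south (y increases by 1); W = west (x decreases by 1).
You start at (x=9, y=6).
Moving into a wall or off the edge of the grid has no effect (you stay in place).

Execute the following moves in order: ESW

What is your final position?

Answer: Final position: (x=9, y=7)

Derivation:
Start: (x=9, y=6)
  E (east): (x=9, y=6) -> (x=10, y=6)
  S (south): (x=10, y=6) -> (x=10, y=7)
  W (west): (x=10, y=7) -> (x=9, y=7)
Final: (x=9, y=7)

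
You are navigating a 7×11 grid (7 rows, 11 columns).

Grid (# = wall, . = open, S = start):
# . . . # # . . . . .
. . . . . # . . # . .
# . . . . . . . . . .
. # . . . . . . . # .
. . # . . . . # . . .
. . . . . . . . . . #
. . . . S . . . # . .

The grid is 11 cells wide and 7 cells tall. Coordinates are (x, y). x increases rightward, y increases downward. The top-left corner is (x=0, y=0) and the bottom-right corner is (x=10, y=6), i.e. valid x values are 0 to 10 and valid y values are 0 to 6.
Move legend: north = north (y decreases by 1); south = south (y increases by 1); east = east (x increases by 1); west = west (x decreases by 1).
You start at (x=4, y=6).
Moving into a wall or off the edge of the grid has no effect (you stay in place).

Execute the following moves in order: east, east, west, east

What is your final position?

Answer: Final position: (x=6, y=6)

Derivation:
Start: (x=4, y=6)
  east (east): (x=4, y=6) -> (x=5, y=6)
  east (east): (x=5, y=6) -> (x=6, y=6)
  west (west): (x=6, y=6) -> (x=5, y=6)
  east (east): (x=5, y=6) -> (x=6, y=6)
Final: (x=6, y=6)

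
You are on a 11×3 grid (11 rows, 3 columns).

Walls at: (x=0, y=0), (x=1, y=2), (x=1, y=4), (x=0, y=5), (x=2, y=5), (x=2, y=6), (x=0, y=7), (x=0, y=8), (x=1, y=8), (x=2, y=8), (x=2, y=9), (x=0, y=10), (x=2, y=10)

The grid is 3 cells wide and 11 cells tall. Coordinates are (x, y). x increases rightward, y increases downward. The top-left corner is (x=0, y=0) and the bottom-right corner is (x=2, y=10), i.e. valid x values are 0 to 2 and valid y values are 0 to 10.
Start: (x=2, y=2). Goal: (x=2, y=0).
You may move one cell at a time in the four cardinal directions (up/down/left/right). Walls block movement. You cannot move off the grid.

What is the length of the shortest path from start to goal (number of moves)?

Answer: Shortest path length: 2

Derivation:
BFS from (x=2, y=2) until reaching (x=2, y=0):
  Distance 0: (x=2, y=2)
  Distance 1: (x=2, y=1), (x=2, y=3)
  Distance 2: (x=2, y=0), (x=1, y=1), (x=1, y=3), (x=2, y=4)  <- goal reached here
One shortest path (2 moves): (x=2, y=2) -> (x=2, y=1) -> (x=2, y=0)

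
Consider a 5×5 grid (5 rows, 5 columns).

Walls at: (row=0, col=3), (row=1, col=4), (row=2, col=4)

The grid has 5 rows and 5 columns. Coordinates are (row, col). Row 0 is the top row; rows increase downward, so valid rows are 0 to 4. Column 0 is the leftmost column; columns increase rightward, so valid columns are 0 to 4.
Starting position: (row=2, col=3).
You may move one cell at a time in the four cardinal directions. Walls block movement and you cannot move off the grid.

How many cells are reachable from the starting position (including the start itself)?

BFS flood-fill from (row=2, col=3):
  Distance 0: (row=2, col=3)
  Distance 1: (row=1, col=3), (row=2, col=2), (row=3, col=3)
  Distance 2: (row=1, col=2), (row=2, col=1), (row=3, col=2), (row=3, col=4), (row=4, col=3)
  Distance 3: (row=0, col=2), (row=1, col=1), (row=2, col=0), (row=3, col=1), (row=4, col=2), (row=4, col=4)
  Distance 4: (row=0, col=1), (row=1, col=0), (row=3, col=0), (row=4, col=1)
  Distance 5: (row=0, col=0), (row=4, col=0)
Total reachable: 21 (grid has 22 open cells total)

Answer: Reachable cells: 21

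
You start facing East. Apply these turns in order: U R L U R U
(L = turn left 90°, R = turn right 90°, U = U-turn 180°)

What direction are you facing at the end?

Answer: Final heading: North

Derivation:
Start: East
  U (U-turn (180°)) -> West
  R (right (90° clockwise)) -> North
  L (left (90° counter-clockwise)) -> West
  U (U-turn (180°)) -> East
  R (right (90° clockwise)) -> South
  U (U-turn (180°)) -> North
Final: North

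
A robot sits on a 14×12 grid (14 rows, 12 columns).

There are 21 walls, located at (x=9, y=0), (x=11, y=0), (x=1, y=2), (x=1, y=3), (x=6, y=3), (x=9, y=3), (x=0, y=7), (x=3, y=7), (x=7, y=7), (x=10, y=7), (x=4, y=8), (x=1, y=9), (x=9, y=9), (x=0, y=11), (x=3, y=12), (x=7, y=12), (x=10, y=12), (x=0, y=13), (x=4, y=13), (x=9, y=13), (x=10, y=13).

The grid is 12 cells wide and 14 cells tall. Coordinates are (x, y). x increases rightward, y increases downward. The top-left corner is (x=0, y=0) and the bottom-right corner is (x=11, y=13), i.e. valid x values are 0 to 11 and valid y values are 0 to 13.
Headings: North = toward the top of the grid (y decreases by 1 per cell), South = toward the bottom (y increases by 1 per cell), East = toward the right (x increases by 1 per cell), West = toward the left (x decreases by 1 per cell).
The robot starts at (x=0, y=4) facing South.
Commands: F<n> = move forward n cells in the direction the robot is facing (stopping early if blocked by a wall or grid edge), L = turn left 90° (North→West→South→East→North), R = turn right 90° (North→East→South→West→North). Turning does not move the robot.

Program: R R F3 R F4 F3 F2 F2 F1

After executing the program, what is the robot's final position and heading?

Answer: Final position: (x=11, y=1), facing East

Derivation:
Start: (x=0, y=4), facing South
  R: turn right, now facing West
  R: turn right, now facing North
  F3: move forward 3, now at (x=0, y=1)
  R: turn right, now facing East
  F4: move forward 4, now at (x=4, y=1)
  F3: move forward 3, now at (x=7, y=1)
  F2: move forward 2, now at (x=9, y=1)
  F2: move forward 2, now at (x=11, y=1)
  F1: move forward 0/1 (blocked), now at (x=11, y=1)
Final: (x=11, y=1), facing East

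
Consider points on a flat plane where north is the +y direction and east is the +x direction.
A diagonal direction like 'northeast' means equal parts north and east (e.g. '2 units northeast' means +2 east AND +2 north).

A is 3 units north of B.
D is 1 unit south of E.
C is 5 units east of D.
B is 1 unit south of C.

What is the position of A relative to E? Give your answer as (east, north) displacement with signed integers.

Answer: A is at (east=5, north=1) relative to E.

Derivation:
Place E at the origin (east=0, north=0).
  D is 1 unit south of E: delta (east=+0, north=-1); D at (east=0, north=-1).
  C is 5 units east of D: delta (east=+5, north=+0); C at (east=5, north=-1).
  B is 1 unit south of C: delta (east=+0, north=-1); B at (east=5, north=-2).
  A is 3 units north of B: delta (east=+0, north=+3); A at (east=5, north=1).
Therefore A relative to E: (east=5, north=1).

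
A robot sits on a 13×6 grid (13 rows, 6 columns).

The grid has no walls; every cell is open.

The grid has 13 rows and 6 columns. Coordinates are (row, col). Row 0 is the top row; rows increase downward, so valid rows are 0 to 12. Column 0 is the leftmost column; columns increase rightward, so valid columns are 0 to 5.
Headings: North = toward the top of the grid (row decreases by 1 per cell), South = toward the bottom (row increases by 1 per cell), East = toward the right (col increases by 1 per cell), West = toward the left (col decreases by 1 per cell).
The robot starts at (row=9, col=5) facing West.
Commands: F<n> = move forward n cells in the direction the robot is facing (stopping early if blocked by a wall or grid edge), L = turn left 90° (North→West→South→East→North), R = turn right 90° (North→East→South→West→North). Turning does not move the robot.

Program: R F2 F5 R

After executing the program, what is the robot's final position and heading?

Start: (row=9, col=5), facing West
  R: turn right, now facing North
  F2: move forward 2, now at (row=7, col=5)
  F5: move forward 5, now at (row=2, col=5)
  R: turn right, now facing East
Final: (row=2, col=5), facing East

Answer: Final position: (row=2, col=5), facing East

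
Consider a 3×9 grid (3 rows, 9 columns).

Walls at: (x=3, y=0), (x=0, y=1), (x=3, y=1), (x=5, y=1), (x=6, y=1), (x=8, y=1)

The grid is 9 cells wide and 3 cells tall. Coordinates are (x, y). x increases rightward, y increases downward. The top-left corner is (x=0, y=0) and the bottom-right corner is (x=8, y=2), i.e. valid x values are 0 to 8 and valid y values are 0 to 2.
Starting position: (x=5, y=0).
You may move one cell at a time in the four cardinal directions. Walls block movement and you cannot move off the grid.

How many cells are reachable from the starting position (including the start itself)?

Answer: Reachable cells: 21

Derivation:
BFS flood-fill from (x=5, y=0):
  Distance 0: (x=5, y=0)
  Distance 1: (x=4, y=0), (x=6, y=0)
  Distance 2: (x=7, y=0), (x=4, y=1)
  Distance 3: (x=8, y=0), (x=7, y=1), (x=4, y=2)
  Distance 4: (x=3, y=2), (x=5, y=2), (x=7, y=2)
  Distance 5: (x=2, y=2), (x=6, y=2), (x=8, y=2)
  Distance 6: (x=2, y=1), (x=1, y=2)
  Distance 7: (x=2, y=0), (x=1, y=1), (x=0, y=2)
  Distance 8: (x=1, y=0)
  Distance 9: (x=0, y=0)
Total reachable: 21 (grid has 21 open cells total)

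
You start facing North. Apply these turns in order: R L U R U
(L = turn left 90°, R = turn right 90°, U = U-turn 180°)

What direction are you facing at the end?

Answer: Final heading: East

Derivation:
Start: North
  R (right (90° clockwise)) -> East
  L (left (90° counter-clockwise)) -> North
  U (U-turn (180°)) -> South
  R (right (90° clockwise)) -> West
  U (U-turn (180°)) -> East
Final: East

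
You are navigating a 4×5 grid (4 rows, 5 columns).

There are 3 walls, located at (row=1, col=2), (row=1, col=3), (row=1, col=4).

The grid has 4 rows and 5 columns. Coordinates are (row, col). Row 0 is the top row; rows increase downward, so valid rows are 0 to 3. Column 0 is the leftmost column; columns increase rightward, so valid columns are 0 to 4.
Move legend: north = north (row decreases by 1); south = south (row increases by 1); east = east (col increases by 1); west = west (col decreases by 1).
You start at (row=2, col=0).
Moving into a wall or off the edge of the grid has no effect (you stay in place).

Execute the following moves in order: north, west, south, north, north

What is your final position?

Answer: Final position: (row=0, col=0)

Derivation:
Start: (row=2, col=0)
  north (north): (row=2, col=0) -> (row=1, col=0)
  west (west): blocked, stay at (row=1, col=0)
  south (south): (row=1, col=0) -> (row=2, col=0)
  north (north): (row=2, col=0) -> (row=1, col=0)
  north (north): (row=1, col=0) -> (row=0, col=0)
Final: (row=0, col=0)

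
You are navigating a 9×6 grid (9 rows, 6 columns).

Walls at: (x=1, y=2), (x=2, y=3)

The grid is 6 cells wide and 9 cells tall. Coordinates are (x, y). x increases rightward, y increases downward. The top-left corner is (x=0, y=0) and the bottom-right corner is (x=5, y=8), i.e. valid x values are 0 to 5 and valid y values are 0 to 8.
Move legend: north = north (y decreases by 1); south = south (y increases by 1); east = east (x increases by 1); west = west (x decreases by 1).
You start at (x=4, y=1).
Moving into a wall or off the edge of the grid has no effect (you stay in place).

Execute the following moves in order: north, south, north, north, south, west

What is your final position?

Answer: Final position: (x=3, y=1)

Derivation:
Start: (x=4, y=1)
  north (north): (x=4, y=1) -> (x=4, y=0)
  south (south): (x=4, y=0) -> (x=4, y=1)
  north (north): (x=4, y=1) -> (x=4, y=0)
  north (north): blocked, stay at (x=4, y=0)
  south (south): (x=4, y=0) -> (x=4, y=1)
  west (west): (x=4, y=1) -> (x=3, y=1)
Final: (x=3, y=1)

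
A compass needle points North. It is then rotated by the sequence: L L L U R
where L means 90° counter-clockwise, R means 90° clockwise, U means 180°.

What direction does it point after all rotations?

Answer: Final heading: North

Derivation:
Start: North
  L (left (90° counter-clockwise)) -> West
  L (left (90° counter-clockwise)) -> South
  L (left (90° counter-clockwise)) -> East
  U (U-turn (180°)) -> West
  R (right (90° clockwise)) -> North
Final: North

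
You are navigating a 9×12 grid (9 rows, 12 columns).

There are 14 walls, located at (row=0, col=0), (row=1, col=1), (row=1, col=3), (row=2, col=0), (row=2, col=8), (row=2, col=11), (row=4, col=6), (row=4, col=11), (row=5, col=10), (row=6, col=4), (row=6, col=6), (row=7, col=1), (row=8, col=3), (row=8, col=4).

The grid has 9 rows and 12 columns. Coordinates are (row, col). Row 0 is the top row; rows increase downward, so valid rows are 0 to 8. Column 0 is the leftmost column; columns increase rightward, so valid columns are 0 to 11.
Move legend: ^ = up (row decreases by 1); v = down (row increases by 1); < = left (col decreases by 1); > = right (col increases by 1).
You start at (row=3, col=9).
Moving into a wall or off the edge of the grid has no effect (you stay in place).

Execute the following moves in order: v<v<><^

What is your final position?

Answer: Final position: (row=4, col=7)

Derivation:
Start: (row=3, col=9)
  v (down): (row=3, col=9) -> (row=4, col=9)
  < (left): (row=4, col=9) -> (row=4, col=8)
  v (down): (row=4, col=8) -> (row=5, col=8)
  < (left): (row=5, col=8) -> (row=5, col=7)
  > (right): (row=5, col=7) -> (row=5, col=8)
  < (left): (row=5, col=8) -> (row=5, col=7)
  ^ (up): (row=5, col=7) -> (row=4, col=7)
Final: (row=4, col=7)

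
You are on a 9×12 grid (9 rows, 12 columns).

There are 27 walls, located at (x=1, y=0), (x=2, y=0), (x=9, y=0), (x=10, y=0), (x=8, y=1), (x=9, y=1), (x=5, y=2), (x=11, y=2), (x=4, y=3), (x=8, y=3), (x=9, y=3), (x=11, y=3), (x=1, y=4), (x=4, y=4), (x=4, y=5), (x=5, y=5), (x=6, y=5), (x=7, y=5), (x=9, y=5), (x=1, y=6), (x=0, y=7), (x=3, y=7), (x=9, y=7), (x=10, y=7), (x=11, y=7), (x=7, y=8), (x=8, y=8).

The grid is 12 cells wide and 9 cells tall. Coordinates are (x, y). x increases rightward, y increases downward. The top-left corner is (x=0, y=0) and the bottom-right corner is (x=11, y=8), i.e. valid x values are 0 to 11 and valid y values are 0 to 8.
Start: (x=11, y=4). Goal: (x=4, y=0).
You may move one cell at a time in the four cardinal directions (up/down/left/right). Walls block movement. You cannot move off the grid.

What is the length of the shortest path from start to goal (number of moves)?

Answer: Shortest path length: 11

Derivation:
BFS from (x=11, y=4) until reaching (x=4, y=0):
  Distance 0: (x=11, y=4)
  Distance 1: (x=10, y=4), (x=11, y=5)
  Distance 2: (x=10, y=3), (x=9, y=4), (x=10, y=5), (x=11, y=6)
  Distance 3: (x=10, y=2), (x=8, y=4), (x=10, y=6)
  Distance 4: (x=10, y=1), (x=9, y=2), (x=7, y=4), (x=8, y=5), (x=9, y=6)
  Distance 5: (x=11, y=1), (x=8, y=2), (x=7, y=3), (x=6, y=4), (x=8, y=6)
  Distance 6: (x=11, y=0), (x=7, y=2), (x=6, y=3), (x=5, y=4), (x=7, y=6), (x=8, y=7)
  Distance 7: (x=7, y=1), (x=6, y=2), (x=5, y=3), (x=6, y=6), (x=7, y=7)
  Distance 8: (x=7, y=0), (x=6, y=1), (x=5, y=6), (x=6, y=7)
  Distance 9: (x=6, y=0), (x=8, y=0), (x=5, y=1), (x=4, y=6), (x=5, y=7), (x=6, y=8)
  Distance 10: (x=5, y=0), (x=4, y=1), (x=3, y=6), (x=4, y=7), (x=5, y=8)
  Distance 11: (x=4, y=0), (x=3, y=1), (x=4, y=2), (x=3, y=5), (x=2, y=6), (x=4, y=8)  <- goal reached here
One shortest path (11 moves): (x=11, y=4) -> (x=10, y=4) -> (x=9, y=4) -> (x=8, y=4) -> (x=7, y=4) -> (x=6, y=4) -> (x=6, y=3) -> (x=6, y=2) -> (x=6, y=1) -> (x=5, y=1) -> (x=4, y=1) -> (x=4, y=0)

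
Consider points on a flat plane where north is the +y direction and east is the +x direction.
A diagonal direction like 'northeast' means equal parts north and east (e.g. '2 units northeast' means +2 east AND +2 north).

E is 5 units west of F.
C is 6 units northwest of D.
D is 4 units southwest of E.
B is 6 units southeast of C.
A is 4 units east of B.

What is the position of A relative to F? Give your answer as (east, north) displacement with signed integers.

Answer: A is at (east=-5, north=-4) relative to F.

Derivation:
Place F at the origin (east=0, north=0).
  E is 5 units west of F: delta (east=-5, north=+0); E at (east=-5, north=0).
  D is 4 units southwest of E: delta (east=-4, north=-4); D at (east=-9, north=-4).
  C is 6 units northwest of D: delta (east=-6, north=+6); C at (east=-15, north=2).
  B is 6 units southeast of C: delta (east=+6, north=-6); B at (east=-9, north=-4).
  A is 4 units east of B: delta (east=+4, north=+0); A at (east=-5, north=-4).
Therefore A relative to F: (east=-5, north=-4).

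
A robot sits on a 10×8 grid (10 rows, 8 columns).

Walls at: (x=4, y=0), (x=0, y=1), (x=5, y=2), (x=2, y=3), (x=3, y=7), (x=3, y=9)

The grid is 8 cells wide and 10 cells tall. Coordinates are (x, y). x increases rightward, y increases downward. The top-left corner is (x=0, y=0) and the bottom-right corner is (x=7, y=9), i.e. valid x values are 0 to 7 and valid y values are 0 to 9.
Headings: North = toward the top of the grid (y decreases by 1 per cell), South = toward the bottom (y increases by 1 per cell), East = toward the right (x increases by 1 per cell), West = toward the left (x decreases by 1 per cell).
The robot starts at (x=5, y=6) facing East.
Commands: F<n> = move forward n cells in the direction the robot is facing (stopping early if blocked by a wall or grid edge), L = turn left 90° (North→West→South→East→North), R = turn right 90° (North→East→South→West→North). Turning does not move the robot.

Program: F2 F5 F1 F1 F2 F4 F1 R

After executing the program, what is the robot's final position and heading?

Answer: Final position: (x=7, y=6), facing South

Derivation:
Start: (x=5, y=6), facing East
  F2: move forward 2, now at (x=7, y=6)
  F5: move forward 0/5 (blocked), now at (x=7, y=6)
  F1: move forward 0/1 (blocked), now at (x=7, y=6)
  F1: move forward 0/1 (blocked), now at (x=7, y=6)
  F2: move forward 0/2 (blocked), now at (x=7, y=6)
  F4: move forward 0/4 (blocked), now at (x=7, y=6)
  F1: move forward 0/1 (blocked), now at (x=7, y=6)
  R: turn right, now facing South
Final: (x=7, y=6), facing South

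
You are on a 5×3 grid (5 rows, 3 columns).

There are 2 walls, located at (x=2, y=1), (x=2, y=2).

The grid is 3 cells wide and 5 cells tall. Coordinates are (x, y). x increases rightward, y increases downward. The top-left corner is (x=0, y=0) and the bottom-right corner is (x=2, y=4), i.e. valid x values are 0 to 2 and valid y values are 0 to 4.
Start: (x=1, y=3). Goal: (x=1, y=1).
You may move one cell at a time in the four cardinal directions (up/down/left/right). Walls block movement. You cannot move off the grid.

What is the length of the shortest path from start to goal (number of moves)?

Answer: Shortest path length: 2

Derivation:
BFS from (x=1, y=3) until reaching (x=1, y=1):
  Distance 0: (x=1, y=3)
  Distance 1: (x=1, y=2), (x=0, y=3), (x=2, y=3), (x=1, y=4)
  Distance 2: (x=1, y=1), (x=0, y=2), (x=0, y=4), (x=2, y=4)  <- goal reached here
One shortest path (2 moves): (x=1, y=3) -> (x=1, y=2) -> (x=1, y=1)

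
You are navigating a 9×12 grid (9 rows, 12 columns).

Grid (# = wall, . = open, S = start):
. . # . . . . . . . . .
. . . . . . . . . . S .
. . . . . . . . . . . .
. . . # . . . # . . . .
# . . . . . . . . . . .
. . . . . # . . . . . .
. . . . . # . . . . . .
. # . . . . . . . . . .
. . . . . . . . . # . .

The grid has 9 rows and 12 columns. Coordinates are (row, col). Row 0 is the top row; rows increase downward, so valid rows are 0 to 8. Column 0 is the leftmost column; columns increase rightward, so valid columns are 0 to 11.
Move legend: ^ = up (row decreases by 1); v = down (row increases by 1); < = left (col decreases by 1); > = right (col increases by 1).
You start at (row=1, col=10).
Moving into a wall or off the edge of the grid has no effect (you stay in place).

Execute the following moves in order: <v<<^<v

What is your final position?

Start: (row=1, col=10)
  < (left): (row=1, col=10) -> (row=1, col=9)
  v (down): (row=1, col=9) -> (row=2, col=9)
  < (left): (row=2, col=9) -> (row=2, col=8)
  < (left): (row=2, col=8) -> (row=2, col=7)
  ^ (up): (row=2, col=7) -> (row=1, col=7)
  < (left): (row=1, col=7) -> (row=1, col=6)
  v (down): (row=1, col=6) -> (row=2, col=6)
Final: (row=2, col=6)

Answer: Final position: (row=2, col=6)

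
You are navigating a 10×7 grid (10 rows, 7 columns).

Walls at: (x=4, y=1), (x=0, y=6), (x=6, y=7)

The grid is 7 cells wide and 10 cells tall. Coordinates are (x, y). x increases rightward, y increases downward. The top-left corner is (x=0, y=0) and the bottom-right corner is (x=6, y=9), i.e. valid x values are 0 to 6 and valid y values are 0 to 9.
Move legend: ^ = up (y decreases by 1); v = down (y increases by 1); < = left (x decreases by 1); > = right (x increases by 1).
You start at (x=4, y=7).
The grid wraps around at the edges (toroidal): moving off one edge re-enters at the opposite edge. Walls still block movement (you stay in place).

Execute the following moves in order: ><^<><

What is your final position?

Start: (x=4, y=7)
  > (right): (x=4, y=7) -> (x=5, y=7)
  < (left): (x=5, y=7) -> (x=4, y=7)
  ^ (up): (x=4, y=7) -> (x=4, y=6)
  < (left): (x=4, y=6) -> (x=3, y=6)
  > (right): (x=3, y=6) -> (x=4, y=6)
  < (left): (x=4, y=6) -> (x=3, y=6)
Final: (x=3, y=6)

Answer: Final position: (x=3, y=6)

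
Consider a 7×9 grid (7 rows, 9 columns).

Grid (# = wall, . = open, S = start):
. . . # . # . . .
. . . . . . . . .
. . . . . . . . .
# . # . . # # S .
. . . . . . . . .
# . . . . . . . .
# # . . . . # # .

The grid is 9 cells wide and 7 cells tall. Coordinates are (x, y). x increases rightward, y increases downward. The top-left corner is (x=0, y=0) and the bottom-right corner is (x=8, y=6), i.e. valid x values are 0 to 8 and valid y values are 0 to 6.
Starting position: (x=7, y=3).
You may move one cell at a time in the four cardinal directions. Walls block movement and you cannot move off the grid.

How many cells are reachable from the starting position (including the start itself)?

BFS flood-fill from (x=7, y=3):
  Distance 0: (x=7, y=3)
  Distance 1: (x=7, y=2), (x=8, y=3), (x=7, y=4)
  Distance 2: (x=7, y=1), (x=6, y=2), (x=8, y=2), (x=6, y=4), (x=8, y=4), (x=7, y=5)
  Distance 3: (x=7, y=0), (x=6, y=1), (x=8, y=1), (x=5, y=2), (x=5, y=4), (x=6, y=5), (x=8, y=5)
  Distance 4: (x=6, y=0), (x=8, y=0), (x=5, y=1), (x=4, y=2), (x=4, y=4), (x=5, y=5), (x=8, y=6)
  Distance 5: (x=4, y=1), (x=3, y=2), (x=4, y=3), (x=3, y=4), (x=4, y=5), (x=5, y=6)
  Distance 6: (x=4, y=0), (x=3, y=1), (x=2, y=2), (x=3, y=3), (x=2, y=4), (x=3, y=5), (x=4, y=6)
  Distance 7: (x=2, y=1), (x=1, y=2), (x=1, y=4), (x=2, y=5), (x=3, y=6)
  Distance 8: (x=2, y=0), (x=1, y=1), (x=0, y=2), (x=1, y=3), (x=0, y=4), (x=1, y=5), (x=2, y=6)
  Distance 9: (x=1, y=0), (x=0, y=1)
  Distance 10: (x=0, y=0)
Total reachable: 52 (grid has 52 open cells total)

Answer: Reachable cells: 52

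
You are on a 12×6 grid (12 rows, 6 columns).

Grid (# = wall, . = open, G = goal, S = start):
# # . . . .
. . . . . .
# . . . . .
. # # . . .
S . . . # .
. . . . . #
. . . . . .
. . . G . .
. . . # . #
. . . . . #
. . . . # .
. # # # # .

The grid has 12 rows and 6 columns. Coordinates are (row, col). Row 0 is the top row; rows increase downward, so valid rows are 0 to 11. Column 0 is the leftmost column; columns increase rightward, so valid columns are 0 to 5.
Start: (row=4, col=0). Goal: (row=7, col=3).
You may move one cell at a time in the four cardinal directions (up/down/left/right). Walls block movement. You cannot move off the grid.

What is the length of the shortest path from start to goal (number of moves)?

Answer: Shortest path length: 6

Derivation:
BFS from (row=4, col=0) until reaching (row=7, col=3):
  Distance 0: (row=4, col=0)
  Distance 1: (row=3, col=0), (row=4, col=1), (row=5, col=0)
  Distance 2: (row=4, col=2), (row=5, col=1), (row=6, col=0)
  Distance 3: (row=4, col=3), (row=5, col=2), (row=6, col=1), (row=7, col=0)
  Distance 4: (row=3, col=3), (row=5, col=3), (row=6, col=2), (row=7, col=1), (row=8, col=0)
  Distance 5: (row=2, col=3), (row=3, col=4), (row=5, col=4), (row=6, col=3), (row=7, col=2), (row=8, col=1), (row=9, col=0)
  Distance 6: (row=1, col=3), (row=2, col=2), (row=2, col=4), (row=3, col=5), (row=6, col=4), (row=7, col=3), (row=8, col=2), (row=9, col=1), (row=10, col=0)  <- goal reached here
One shortest path (6 moves): (row=4, col=0) -> (row=4, col=1) -> (row=4, col=2) -> (row=4, col=3) -> (row=5, col=3) -> (row=6, col=3) -> (row=7, col=3)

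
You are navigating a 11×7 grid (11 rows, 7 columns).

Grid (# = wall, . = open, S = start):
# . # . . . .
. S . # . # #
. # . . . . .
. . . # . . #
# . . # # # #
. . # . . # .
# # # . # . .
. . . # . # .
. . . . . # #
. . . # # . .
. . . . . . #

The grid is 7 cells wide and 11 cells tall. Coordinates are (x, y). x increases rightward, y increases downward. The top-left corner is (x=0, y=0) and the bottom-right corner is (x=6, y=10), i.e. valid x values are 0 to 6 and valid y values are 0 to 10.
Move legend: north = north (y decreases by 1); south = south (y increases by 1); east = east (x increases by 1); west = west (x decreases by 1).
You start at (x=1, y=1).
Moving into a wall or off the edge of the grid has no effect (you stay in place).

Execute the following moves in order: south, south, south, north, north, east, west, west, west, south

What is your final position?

Start: (x=1, y=1)
  [×3]south (south): blocked, stay at (x=1, y=1)
  north (north): (x=1, y=1) -> (x=1, y=0)
  north (north): blocked, stay at (x=1, y=0)
  east (east): blocked, stay at (x=1, y=0)
  [×3]west (west): blocked, stay at (x=1, y=0)
  south (south): (x=1, y=0) -> (x=1, y=1)
Final: (x=1, y=1)

Answer: Final position: (x=1, y=1)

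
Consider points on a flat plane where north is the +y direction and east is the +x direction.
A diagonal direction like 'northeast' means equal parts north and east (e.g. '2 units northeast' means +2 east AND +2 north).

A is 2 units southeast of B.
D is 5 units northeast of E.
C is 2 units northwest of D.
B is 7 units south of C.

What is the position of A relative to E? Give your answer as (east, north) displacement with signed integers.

Answer: A is at (east=5, north=-2) relative to E.

Derivation:
Place E at the origin (east=0, north=0).
  D is 5 units northeast of E: delta (east=+5, north=+5); D at (east=5, north=5).
  C is 2 units northwest of D: delta (east=-2, north=+2); C at (east=3, north=7).
  B is 7 units south of C: delta (east=+0, north=-7); B at (east=3, north=0).
  A is 2 units southeast of B: delta (east=+2, north=-2); A at (east=5, north=-2).
Therefore A relative to E: (east=5, north=-2).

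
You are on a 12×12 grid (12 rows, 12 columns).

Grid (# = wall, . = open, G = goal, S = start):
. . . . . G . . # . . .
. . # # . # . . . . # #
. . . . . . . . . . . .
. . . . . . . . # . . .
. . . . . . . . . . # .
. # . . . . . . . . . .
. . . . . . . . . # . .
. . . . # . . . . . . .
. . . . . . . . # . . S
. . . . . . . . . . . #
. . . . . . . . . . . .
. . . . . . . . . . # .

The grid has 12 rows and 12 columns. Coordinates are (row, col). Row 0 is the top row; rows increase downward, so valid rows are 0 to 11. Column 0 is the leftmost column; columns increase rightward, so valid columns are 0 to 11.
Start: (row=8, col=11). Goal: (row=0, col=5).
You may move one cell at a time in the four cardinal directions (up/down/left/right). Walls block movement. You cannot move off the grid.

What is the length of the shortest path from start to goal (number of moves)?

BFS from (row=8, col=11) until reaching (row=0, col=5):
  Distance 0: (row=8, col=11)
  Distance 1: (row=7, col=11), (row=8, col=10)
  Distance 2: (row=6, col=11), (row=7, col=10), (row=8, col=9), (row=9, col=10)
  Distance 3: (row=5, col=11), (row=6, col=10), (row=7, col=9), (row=9, col=9), (row=10, col=10)
  Distance 4: (row=4, col=11), (row=5, col=10), (row=7, col=8), (row=9, col=8), (row=10, col=9), (row=10, col=11)
  Distance 5: (row=3, col=11), (row=5, col=9), (row=6, col=8), (row=7, col=7), (row=9, col=7), (row=10, col=8), (row=11, col=9), (row=11, col=11)
  Distance 6: (row=2, col=11), (row=3, col=10), (row=4, col=9), (row=5, col=8), (row=6, col=7), (row=7, col=6), (row=8, col=7), (row=9, col=6), (row=10, col=7), (row=11, col=8)
  Distance 7: (row=2, col=10), (row=3, col=9), (row=4, col=8), (row=5, col=7), (row=6, col=6), (row=7, col=5), (row=8, col=6), (row=9, col=5), (row=10, col=6), (row=11, col=7)
  Distance 8: (row=2, col=9), (row=4, col=7), (row=5, col=6), (row=6, col=5), (row=8, col=5), (row=9, col=4), (row=10, col=5), (row=11, col=6)
  Distance 9: (row=1, col=9), (row=2, col=8), (row=3, col=7), (row=4, col=6), (row=5, col=5), (row=6, col=4), (row=8, col=4), (row=9, col=3), (row=10, col=4), (row=11, col=5)
  Distance 10: (row=0, col=9), (row=1, col=8), (row=2, col=7), (row=3, col=6), (row=4, col=5), (row=5, col=4), (row=6, col=3), (row=8, col=3), (row=9, col=2), (row=10, col=3), (row=11, col=4)
  Distance 11: (row=0, col=10), (row=1, col=7), (row=2, col=6), (row=3, col=5), (row=4, col=4), (row=5, col=3), (row=6, col=2), (row=7, col=3), (row=8, col=2), (row=9, col=1), (row=10, col=2), (row=11, col=3)
  Distance 12: (row=0, col=7), (row=0, col=11), (row=1, col=6), (row=2, col=5), (row=3, col=4), (row=4, col=3), (row=5, col=2), (row=6, col=1), (row=7, col=2), (row=8, col=1), (row=9, col=0), (row=10, col=1), (row=11, col=2)
  Distance 13: (row=0, col=6), (row=2, col=4), (row=3, col=3), (row=4, col=2), (row=6, col=0), (row=7, col=1), (row=8, col=0), (row=10, col=0), (row=11, col=1)
  Distance 14: (row=0, col=5), (row=1, col=4), (row=2, col=3), (row=3, col=2), (row=4, col=1), (row=5, col=0), (row=7, col=0), (row=11, col=0)  <- goal reached here
One shortest path (14 moves): (row=8, col=11) -> (row=8, col=10) -> (row=8, col=9) -> (row=7, col=9) -> (row=7, col=8) -> (row=7, col=7) -> (row=7, col=6) -> (row=6, col=6) -> (row=5, col=6) -> (row=4, col=6) -> (row=3, col=6) -> (row=2, col=6) -> (row=1, col=6) -> (row=0, col=6) -> (row=0, col=5)

Answer: Shortest path length: 14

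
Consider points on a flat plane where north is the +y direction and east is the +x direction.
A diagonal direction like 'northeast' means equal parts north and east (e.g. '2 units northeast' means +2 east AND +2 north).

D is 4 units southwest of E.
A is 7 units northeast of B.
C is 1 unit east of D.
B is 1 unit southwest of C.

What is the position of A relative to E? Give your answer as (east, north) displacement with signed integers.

Place E at the origin (east=0, north=0).
  D is 4 units southwest of E: delta (east=-4, north=-4); D at (east=-4, north=-4).
  C is 1 unit east of D: delta (east=+1, north=+0); C at (east=-3, north=-4).
  B is 1 unit southwest of C: delta (east=-1, north=-1); B at (east=-4, north=-5).
  A is 7 units northeast of B: delta (east=+7, north=+7); A at (east=3, north=2).
Therefore A relative to E: (east=3, north=2).

Answer: A is at (east=3, north=2) relative to E.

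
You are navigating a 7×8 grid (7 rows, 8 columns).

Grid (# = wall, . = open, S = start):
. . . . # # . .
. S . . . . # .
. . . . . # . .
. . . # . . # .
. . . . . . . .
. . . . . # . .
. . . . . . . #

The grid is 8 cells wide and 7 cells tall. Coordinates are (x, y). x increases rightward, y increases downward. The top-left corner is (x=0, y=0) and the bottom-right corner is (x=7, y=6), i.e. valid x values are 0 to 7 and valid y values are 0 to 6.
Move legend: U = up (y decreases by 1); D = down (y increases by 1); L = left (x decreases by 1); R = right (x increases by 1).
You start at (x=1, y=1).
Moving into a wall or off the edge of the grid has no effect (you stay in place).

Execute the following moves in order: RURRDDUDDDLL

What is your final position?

Start: (x=1, y=1)
  R (right): (x=1, y=1) -> (x=2, y=1)
  U (up): (x=2, y=1) -> (x=2, y=0)
  R (right): (x=2, y=0) -> (x=3, y=0)
  R (right): blocked, stay at (x=3, y=0)
  D (down): (x=3, y=0) -> (x=3, y=1)
  D (down): (x=3, y=1) -> (x=3, y=2)
  U (up): (x=3, y=2) -> (x=3, y=1)
  D (down): (x=3, y=1) -> (x=3, y=2)
  D (down): blocked, stay at (x=3, y=2)
  D (down): blocked, stay at (x=3, y=2)
  L (left): (x=3, y=2) -> (x=2, y=2)
  L (left): (x=2, y=2) -> (x=1, y=2)
Final: (x=1, y=2)

Answer: Final position: (x=1, y=2)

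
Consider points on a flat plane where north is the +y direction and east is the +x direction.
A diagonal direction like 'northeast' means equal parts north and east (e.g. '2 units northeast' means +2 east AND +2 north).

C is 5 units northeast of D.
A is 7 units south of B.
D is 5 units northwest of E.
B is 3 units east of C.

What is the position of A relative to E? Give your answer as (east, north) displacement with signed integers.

Answer: A is at (east=3, north=3) relative to E.

Derivation:
Place E at the origin (east=0, north=0).
  D is 5 units northwest of E: delta (east=-5, north=+5); D at (east=-5, north=5).
  C is 5 units northeast of D: delta (east=+5, north=+5); C at (east=0, north=10).
  B is 3 units east of C: delta (east=+3, north=+0); B at (east=3, north=10).
  A is 7 units south of B: delta (east=+0, north=-7); A at (east=3, north=3).
Therefore A relative to E: (east=3, north=3).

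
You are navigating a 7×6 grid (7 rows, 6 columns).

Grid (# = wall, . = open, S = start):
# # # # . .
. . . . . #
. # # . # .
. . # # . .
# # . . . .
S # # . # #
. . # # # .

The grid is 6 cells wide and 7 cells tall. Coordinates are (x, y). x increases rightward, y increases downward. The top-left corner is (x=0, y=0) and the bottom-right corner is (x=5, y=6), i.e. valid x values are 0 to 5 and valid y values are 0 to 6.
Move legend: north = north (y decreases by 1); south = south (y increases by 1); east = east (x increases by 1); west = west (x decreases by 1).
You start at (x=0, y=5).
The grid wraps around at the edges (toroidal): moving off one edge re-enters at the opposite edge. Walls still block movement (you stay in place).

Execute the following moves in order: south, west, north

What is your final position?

Start: (x=0, y=5)
  south (south): (x=0, y=5) -> (x=0, y=6)
  west (west): (x=0, y=6) -> (x=5, y=6)
  north (north): blocked, stay at (x=5, y=6)
Final: (x=5, y=6)

Answer: Final position: (x=5, y=6)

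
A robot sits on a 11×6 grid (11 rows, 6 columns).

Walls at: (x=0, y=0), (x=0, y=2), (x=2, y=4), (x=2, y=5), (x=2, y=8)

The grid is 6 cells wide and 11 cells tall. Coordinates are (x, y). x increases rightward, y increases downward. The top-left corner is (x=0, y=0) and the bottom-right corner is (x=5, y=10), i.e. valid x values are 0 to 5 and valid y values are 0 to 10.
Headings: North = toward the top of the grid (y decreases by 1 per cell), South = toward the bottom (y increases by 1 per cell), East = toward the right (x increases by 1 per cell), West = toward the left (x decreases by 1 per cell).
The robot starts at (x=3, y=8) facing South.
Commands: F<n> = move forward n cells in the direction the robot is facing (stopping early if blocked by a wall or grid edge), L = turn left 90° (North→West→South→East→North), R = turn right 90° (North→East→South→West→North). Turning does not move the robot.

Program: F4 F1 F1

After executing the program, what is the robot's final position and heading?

Answer: Final position: (x=3, y=10), facing South

Derivation:
Start: (x=3, y=8), facing South
  F4: move forward 2/4 (blocked), now at (x=3, y=10)
  F1: move forward 0/1 (blocked), now at (x=3, y=10)
  F1: move forward 0/1 (blocked), now at (x=3, y=10)
Final: (x=3, y=10), facing South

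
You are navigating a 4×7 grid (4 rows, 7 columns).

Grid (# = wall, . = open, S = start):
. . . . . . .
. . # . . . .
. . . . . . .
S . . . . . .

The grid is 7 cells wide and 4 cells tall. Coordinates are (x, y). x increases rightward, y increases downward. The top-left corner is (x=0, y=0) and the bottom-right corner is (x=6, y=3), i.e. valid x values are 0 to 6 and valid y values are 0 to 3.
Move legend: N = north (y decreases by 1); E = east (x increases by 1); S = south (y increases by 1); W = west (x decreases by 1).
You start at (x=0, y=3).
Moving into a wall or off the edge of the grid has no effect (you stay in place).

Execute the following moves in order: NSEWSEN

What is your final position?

Start: (x=0, y=3)
  N (north): (x=0, y=3) -> (x=0, y=2)
  S (south): (x=0, y=2) -> (x=0, y=3)
  E (east): (x=0, y=3) -> (x=1, y=3)
  W (west): (x=1, y=3) -> (x=0, y=3)
  S (south): blocked, stay at (x=0, y=3)
  E (east): (x=0, y=3) -> (x=1, y=3)
  N (north): (x=1, y=3) -> (x=1, y=2)
Final: (x=1, y=2)

Answer: Final position: (x=1, y=2)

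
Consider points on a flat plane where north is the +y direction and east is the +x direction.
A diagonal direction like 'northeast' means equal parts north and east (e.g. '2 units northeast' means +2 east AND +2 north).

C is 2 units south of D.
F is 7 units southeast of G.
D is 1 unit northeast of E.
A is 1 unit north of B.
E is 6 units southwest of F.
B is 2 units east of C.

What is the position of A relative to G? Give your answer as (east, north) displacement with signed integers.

Answer: A is at (east=4, north=-13) relative to G.

Derivation:
Place G at the origin (east=0, north=0).
  F is 7 units southeast of G: delta (east=+7, north=-7); F at (east=7, north=-7).
  E is 6 units southwest of F: delta (east=-6, north=-6); E at (east=1, north=-13).
  D is 1 unit northeast of E: delta (east=+1, north=+1); D at (east=2, north=-12).
  C is 2 units south of D: delta (east=+0, north=-2); C at (east=2, north=-14).
  B is 2 units east of C: delta (east=+2, north=+0); B at (east=4, north=-14).
  A is 1 unit north of B: delta (east=+0, north=+1); A at (east=4, north=-13).
Therefore A relative to G: (east=4, north=-13).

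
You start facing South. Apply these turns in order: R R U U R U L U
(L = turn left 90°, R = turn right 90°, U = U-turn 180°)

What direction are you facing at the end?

Start: South
  R (right (90° clockwise)) -> West
  R (right (90° clockwise)) -> North
  U (U-turn (180°)) -> South
  U (U-turn (180°)) -> North
  R (right (90° clockwise)) -> East
  U (U-turn (180°)) -> West
  L (left (90° counter-clockwise)) -> South
  U (U-turn (180°)) -> North
Final: North

Answer: Final heading: North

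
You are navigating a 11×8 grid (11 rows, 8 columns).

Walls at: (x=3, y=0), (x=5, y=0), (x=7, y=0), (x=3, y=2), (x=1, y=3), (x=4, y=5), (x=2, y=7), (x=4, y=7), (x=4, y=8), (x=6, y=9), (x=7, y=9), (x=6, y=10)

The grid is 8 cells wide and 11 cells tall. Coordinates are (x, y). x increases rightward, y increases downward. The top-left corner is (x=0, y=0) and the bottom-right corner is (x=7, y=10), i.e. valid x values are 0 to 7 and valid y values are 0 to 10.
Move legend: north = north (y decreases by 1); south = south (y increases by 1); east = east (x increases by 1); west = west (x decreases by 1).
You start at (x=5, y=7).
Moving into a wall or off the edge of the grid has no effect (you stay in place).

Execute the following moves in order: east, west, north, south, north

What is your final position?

Answer: Final position: (x=5, y=6)

Derivation:
Start: (x=5, y=7)
  east (east): (x=5, y=7) -> (x=6, y=7)
  west (west): (x=6, y=7) -> (x=5, y=7)
  north (north): (x=5, y=7) -> (x=5, y=6)
  south (south): (x=5, y=6) -> (x=5, y=7)
  north (north): (x=5, y=7) -> (x=5, y=6)
Final: (x=5, y=6)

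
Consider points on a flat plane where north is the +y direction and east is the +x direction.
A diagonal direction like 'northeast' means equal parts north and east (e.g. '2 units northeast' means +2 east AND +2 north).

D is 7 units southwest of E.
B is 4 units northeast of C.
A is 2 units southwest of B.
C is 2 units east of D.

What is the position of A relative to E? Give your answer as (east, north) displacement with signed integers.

Answer: A is at (east=-3, north=-5) relative to E.

Derivation:
Place E at the origin (east=0, north=0).
  D is 7 units southwest of E: delta (east=-7, north=-7); D at (east=-7, north=-7).
  C is 2 units east of D: delta (east=+2, north=+0); C at (east=-5, north=-7).
  B is 4 units northeast of C: delta (east=+4, north=+4); B at (east=-1, north=-3).
  A is 2 units southwest of B: delta (east=-2, north=-2); A at (east=-3, north=-5).
Therefore A relative to E: (east=-3, north=-5).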